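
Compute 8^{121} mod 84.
8

Using successive squaring:
Binary expansion of 121: 1111001
Powers of 8 mod 84 (each is the square of the previous):
  8^1 ≡ 8 (mod 84)
  8^2 ≡ 8² = 64 ≡ 64 (mod 84)
  8^4 ≡ 64² = 4096 ≡ 64 (mod 84)
  8^8 ≡ 64² = 4096 ≡ 64 (mod 84)
  8^16 ≡ 64² = 4096 ≡ 64 (mod 84)
  8^32 ≡ 64² = 4096 ≡ 64 (mod 84)
  8^64 ≡ 64² = 4096 ≡ 64 (mod 84)
121 = 64 + 32 + 16 + 8 + 1, so 8^121 = 8^64 × 8^32 × 8^16 × 8^8 × 8^1 ≡ 64 × 64 × 64 × 64 × 8 (mod 84)
Multiplying step by step:
  64 × 64 = 4096 ≡ 64 (mod 84)
  64 × 64 = 4096 ≡ 64 (mod 84)
  64 × 64 = 4096 ≡ 64 (mod 84)
  64 × 8 = 512 ≡ 8 (mod 84)
Result: 8^121 ≡ 8 (mod 84)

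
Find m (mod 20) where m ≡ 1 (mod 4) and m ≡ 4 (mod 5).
M = 4 × 5 = 20. M₁ = 5, y₁ ≡ 1 (mod 4). M₂ = 4, y₂ ≡ 4 (mod 5). m = 1×5×1 + 4×4×4 ≡ 9 (mod 20)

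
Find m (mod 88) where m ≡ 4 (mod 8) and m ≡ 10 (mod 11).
M = 8 × 11 = 88. M₁ = 11, y₁ ≡ 3 (mod 8). M₂ = 8, y₂ ≡ 7 (mod 11). m = 4×11×3 + 10×8×7 ≡ 76 (mod 88)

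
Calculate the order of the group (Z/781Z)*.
700

Prime factorization: 781 = 11 × 71
Using the formula φ(n) = n × Π(1 - 1/p) for each prime factor p:
φ(781) = 781 × (1 - 1/11) × (1 - 1/71)
φ(781) = 700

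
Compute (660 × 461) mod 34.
28

(660 × 461) = 304260
304260 mod 34 = 28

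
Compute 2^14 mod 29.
Using repeated squaring. 14 = 8 + 4 + 2 (binary 1110). Repeated squaring mod 29: 2^1 ≡ 2; 2^2 ≡ 2² = 4 ≡ 4; 2^4 ≡ 4² = 16 ≡ 16; 2^8 ≡ 16² = 256 ≡ 24. Multiply: 2^14 = 2^8 × 2^4 × 2^2 ≡ 24 × 16 × 4 (mod 29): 24 × 16 = 384 ≡ 7; 7 × 4 = 28 ≡ 28. So 2^14 ≡ 28 (mod 29).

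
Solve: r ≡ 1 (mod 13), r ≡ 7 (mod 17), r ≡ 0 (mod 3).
M = 13 × 17 × 3 = 663. M₁ = 51, y₁ ≡ 12 (mod 13). M₂ = 39, y₂ ≡ 7 (mod 17). M₃ = 221, y₃ ≡ 2 (mod 3). r = 1×51×12 + 7×39×7 + 0×221×2 ≡ 534 (mod 663)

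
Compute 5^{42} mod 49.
1

Using successive squaring:
Binary expansion of 42: 101010
Powers of 5 mod 49 (each is the square of the previous):
  5^1 ≡ 5 (mod 49)
  5^2 ≡ 5² = 25 ≡ 25 (mod 49)
  5^4 ≡ 25² = 625 ≡ 37 (mod 49)
  5^8 ≡ 37² = 1369 ≡ 46 (mod 49)
  5^16 ≡ 46² = 2116 ≡ 9 (mod 49)
  5^32 ≡ 9² = 81 ≡ 32 (mod 49)
42 = 32 + 8 + 2, so 5^42 = 5^32 × 5^8 × 5^2 ≡ 32 × 46 × 25 (mod 49)
Multiplying step by step:
  32 × 46 = 1472 ≡ 2 (mod 49)
  2 × 25 = 50 ≡ 1 (mod 49)
Result: 5^42 ≡ 1 (mod 49)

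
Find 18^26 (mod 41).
Using repeated squaring. 26 = 16 + 8 + 2 (binary 11010). Repeated squaring mod 41: 18^1 ≡ 18; 18^2 ≡ 18² = 324 ≡ 37; 18^4 ≡ 37² = 1369 ≡ 16; 18^8 ≡ 16² = 256 ≡ 10; 18^16 ≡ 10² = 100 ≡ 18. Multiply: 18^26 = 18^16 × 18^8 × 18^2 ≡ 18 × 10 × 37 (mod 41): 18 × 10 = 180 ≡ 16; 16 × 37 = 592 ≡ 18. So 18^26 ≡ 18 (mod 41).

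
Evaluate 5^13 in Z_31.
Using repeated squaring. 13 = 8 + 4 + 1 (binary 1101). Repeated squaring mod 31: 5^1 ≡ 5; 5^2 ≡ 5² = 25 ≡ 25; 5^4 ≡ 25² = 625 ≡ 5; 5^8 ≡ 5² = 25 ≡ 25. Multiply: 5^13 = 5^8 × 5^4 × 5^1 ≡ 25 × 5 × 5 (mod 31): 25 × 5 = 125 ≡ 1; 1 × 5 = 5 ≡ 5. So 5^13 ≡ 5 (mod 31).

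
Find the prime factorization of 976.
2^4 × 61

Divide by primes starting from smallest:
976 ÷ 2 = 488
488 ÷ 2 = 244
244 ÷ 2 = 122
122 ÷ 2 = 61
61 ÷ 61 = 1

976 = 2^4 × 61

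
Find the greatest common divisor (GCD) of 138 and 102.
6

Using the Euclidean algorithm:
138 = 1 × 102 + 36
102 = 2 × 36 + 30
36 = 1 × 30 + 6
30 = 5 × 6 + 0

GCD(138, 102) = 6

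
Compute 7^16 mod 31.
Using repeated squaring. 16 = 16 (binary 10000). Repeated squaring mod 31: 7^1 ≡ 7; 7^2 ≡ 7² = 49 ≡ 18; 7^4 ≡ 18² = 324 ≡ 14; 7^8 ≡ 14² = 196 ≡ 10; 7^16 ≡ 10² = 100 ≡ 7. So 7^16 ≡ 7 (mod 31).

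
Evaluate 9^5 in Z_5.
9 ≡ 4 (mod 5). 5 = 4 + 1 (binary 101). Repeated squaring mod 5: 4^1 ≡ 4; 4^2 ≡ 4² = 16 ≡ 1; 4^4 ≡ 1² = 1 ≡ 1. Multiply: 9^5 ≡ 4^4 × 4^1 ≡ 1 × 4 (mod 5): 1 × 4 = 4 ≡ 4. So 9^5 ≡ 4 (mod 5).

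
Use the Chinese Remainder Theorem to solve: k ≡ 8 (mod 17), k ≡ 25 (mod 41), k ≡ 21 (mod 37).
9086

Using the Chinese Remainder Theorem:
M = product of moduli = 25789
For equation 1: M_1 = 1517, 1517 ≡ 4 (mod 17), inverse of 1517 mod 17 is 13 (check: 4 × 13 = 52 ≡ 1 (mod 17))
For equation 2: M_2 = 629, 629 ≡ 14 (mod 41), inverse of 629 mod 41 is 3 (check: 14 × 3 = 42 ≡ 1 (mod 41))
For equation 3: M_3 = 697, 697 ≡ 31 (mod 37), inverse of 697 mod 37 is 6 (check: 31 × 6 = 186 ≡ 1 (mod 37))
Combine: k ≡ Σ r_i×M_i×(M_i⁻¹ mod m_i) = 8×1517×13 + 25×629×3 + 21×697×6 = 157768 + 47175 + 87822 = 292765
292765 mod 25789 = 9086
k ≡ 9086 (mod 25789)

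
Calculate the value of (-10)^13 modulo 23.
Using repeated squaring. (-10) ≡ 13 (mod 23). 13 = 8 + 4 + 1 (binary 1101). Repeated squaring mod 23: 13^1 ≡ 13; 13^2 ≡ 13² = 169 ≡ 8; 13^4 ≡ 8² = 64 ≡ 18; 13^8 ≡ 18² = 324 ≡ 2. Multiply: (-10)^13 ≡ 13^8 × 13^4 × 13^1 ≡ 2 × 18 × 13 (mod 23): 2 × 18 = 36 ≡ 13; 13 × 13 = 169 ≡ 8. So (-10)^13 ≡ 8 (mod 23).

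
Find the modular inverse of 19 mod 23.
19^(-1) ≡ 17 (mod 23). Verification: 19 × 17 = 323 ≡ 1 (mod 23)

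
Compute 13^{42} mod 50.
19

Using successive squaring:
Binary expansion of 42: 101010
Powers of 13 mod 50 (each is the square of the previous):
  13^1 ≡ 13 (mod 50)
  13^2 ≡ 13² = 169 ≡ 19 (mod 50)
  13^4 ≡ 19² = 361 ≡ 11 (mod 50)
  13^8 ≡ 11² = 121 ≡ 21 (mod 50)
  13^16 ≡ 21² = 441 ≡ 41 (mod 50)
  13^32 ≡ 41² = 1681 ≡ 31 (mod 50)
42 = 32 + 8 + 2, so 13^42 = 13^32 × 13^8 × 13^2 ≡ 31 × 21 × 19 (mod 50)
Multiplying step by step:
  31 × 21 = 651 ≡ 1 (mod 50)
  1 × 19 = 19 ≡ 19 (mod 50)
Result: 13^42 ≡ 19 (mod 50)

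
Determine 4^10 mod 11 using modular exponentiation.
10 = 8 + 2 (binary 1010). Repeated squaring mod 11: 4^1 ≡ 4; 4^2 ≡ 4² = 16 ≡ 5; 4^4 ≡ 5² = 25 ≡ 3; 4^8 ≡ 3² = 9 ≡ 9. Multiply: 4^10 = 4^8 × 4^2 ≡ 9 × 5 (mod 11): 9 × 5 = 45 ≡ 1. So 4^10 ≡ 1 (mod 11).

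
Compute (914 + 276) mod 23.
17

(914 + 276) = 1190
1190 mod 23 = 17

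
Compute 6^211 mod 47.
Using Fermat: 6^{46} ≡ 1 (mod 47). 211 ≡ 27 (mod 46). So 6^{211} ≡ 6^{27} ≡ 27 (mod 47)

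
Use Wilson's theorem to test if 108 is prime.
(107)! mod 108 = 0. Since 0 ≢ -1 (mod 108), 108 is not prime.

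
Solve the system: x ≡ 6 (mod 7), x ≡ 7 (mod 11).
M = 7 × 11 = 77. M₁ = 11, y₁ ≡ 2 (mod 7). M₂ = 7, y₂ ≡ 8 (mod 11). x = 6×11×2 + 7×7×8 ≡ 62 (mod 77)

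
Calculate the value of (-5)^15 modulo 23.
Using repeated squaring. (-5) ≡ 18 (mod 23). 15 = 8 + 4 + 2 + 1 (binary 1111). Repeated squaring mod 23: 18^1 ≡ 18; 18^2 ≡ 18² = 324 ≡ 2; 18^4 ≡ 2² = 4 ≡ 4; 18^8 ≡ 4² = 16 ≡ 16. Multiply: (-5)^15 ≡ 18^8 × 18^4 × 18^2 × 18^1 ≡ 16 × 4 × 2 × 18 (mod 23): 16 × 4 = 64 ≡ 18; 18 × 2 = 36 ≡ 13; 13 × 18 = 234 ≡ 4. So (-5)^15 ≡ 4 (mod 23).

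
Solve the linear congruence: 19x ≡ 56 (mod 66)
62

Since gcd(19, 66) = 1 divides 56, a solution exists.
Multiply both sides by the inverse of 19 mod 66:
  19^(-1) mod 66 = 7
  x ≡ 7 × 56 ≡ 392 ≡ 62 (mod 66)
Verification: 19 × 62 = 1178 = 17 × 66 + 56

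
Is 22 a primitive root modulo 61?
p - 1 = 60 has prime divisors 2, 3, 5. Check 22^(60/q) mod 61 for each: 22^(60/2) = 22^30 ≡ 1, 22^(60/3) = 22^20 ≡ 47, 22^(60/5) = 22^12 ≡ 9 (mod 61). Since 22^30 ≡ 1 (mod 61), the order of 22 divides 30 (in fact the order is 15) ≠ 60, so it is not a primitive root.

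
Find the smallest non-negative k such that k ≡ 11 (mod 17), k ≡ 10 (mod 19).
181

Using the Chinese Remainder Theorem:
M = product of moduli = 323
For equation 1: M_1 = 19, 19 ≡ 2 (mod 17), inverse of 19 mod 17 is 9 (check: 2 × 9 = 18 ≡ 1 (mod 17))
For equation 2: M_2 = 17, 17 ≡ 17 (mod 19), inverse of 17 mod 19 is 9 (check: 17 × 9 = 153 ≡ 1 (mod 19))
Combine: k ≡ Σ r_i×M_i×(M_i⁻¹ mod m_i) = 11×19×9 + 10×17×9 = 1881 + 1530 = 3411
3411 mod 323 = 181
k ≡ 181 (mod 323)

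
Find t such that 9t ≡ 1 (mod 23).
9^(-1) ≡ 18 (mod 23). Verification: 9 × 18 = 162 ≡ 1 (mod 23)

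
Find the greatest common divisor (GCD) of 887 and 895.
1

Using the Euclidean algorithm:
887 = 0 × 895 + 887
895 = 1 × 887 + 8
887 = 110 × 8 + 7
8 = 1 × 7 + 1
7 = 7 × 1 + 0

GCD(887, 895) = 1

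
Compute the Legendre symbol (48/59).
(48/59) = 48^{29} mod 59 = 1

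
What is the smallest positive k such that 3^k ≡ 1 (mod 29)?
Powers of 3 mod 29: 3^1≡3, 3^2≡9, 3^3≡27, 3^4≡23, 3^5≡11, 3^6≡4, 3^7≡12, 3^8≡7, 3^9≡21, 3^10≡5, 3^11≡15, 3^12≡16, 3^13≡19, 3^14≡28, 3^15≡26, 3^16≡20, 3^17≡2, 3^18≡6, 3^19≡18, 3^20≡25, 3^21≡17, 3^22≡22, 3^23≡8, 3^24≡24, 3^25≡14, 3^26≡13, 3^27≡10, 3^28≡1. Order = 28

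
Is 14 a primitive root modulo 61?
No

To verify, check if 14^(60/q) ≢ 1 (mod 61) for each prime divisor q of 60
Divisors of 60 = 60: [1, 2, 3, 4, 5, 6, 10, 12, 15, 20, 30, 60]
  14^(60/2) = 14^30 ≡ 1 (mod 61)
  14^(60/3) = 14^20 ≡ 13 (mod 61)
  14^(60/5) = 14^12 ≡ 1 (mod 61)
Conclusion: 14 is not a primitive root modulo 61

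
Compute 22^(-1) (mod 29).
22^(-1) ≡ 4 (mod 29). Verification: 22 × 4 = 88 ≡ 1 (mod 29)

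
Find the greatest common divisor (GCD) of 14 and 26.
2

Using the Euclidean algorithm:
14 = 0 × 26 + 14
26 = 1 × 14 + 12
14 = 1 × 12 + 2
12 = 6 × 2 + 0

GCD(14, 26) = 2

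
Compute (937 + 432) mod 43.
36

(937 + 432) = 1369
1369 mod 43 = 36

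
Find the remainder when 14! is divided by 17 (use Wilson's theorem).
(16)! = (14)! × (15) × (16) ≡ -1 (mod 17). So (14)! ≡ -1 × [(16)(15)]^(-1) ≡ 8 (mod 17)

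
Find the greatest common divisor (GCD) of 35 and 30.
5

Using the Euclidean algorithm:
35 = 1 × 30 + 5
30 = 6 × 5 + 0

GCD(35, 30) = 5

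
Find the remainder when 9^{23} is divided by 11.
By Fermat: 9^{10} ≡ 1 (mod 11). 23 = 2×10 + 3. So 9^{23} ≡ 9^{3} ≡ 3 (mod 11)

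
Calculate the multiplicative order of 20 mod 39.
Powers of 20 mod 39: 20^1≡20, 20^2≡10, 20^3≡5, 20^4≡22, 20^5≡11, 20^6≡25, 20^7≡32, 20^8≡16, 20^9≡8, 20^10≡4, 20^11≡2, 20^12≡1. Order = 12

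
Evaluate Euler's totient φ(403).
360

Prime factorization: 403 = 13 × 31
Using the formula φ(n) = n × Π(1 - 1/p) for each prime factor p:
φ(403) = 403 × (1 - 1/13) × (1 - 1/31)
φ(403) = 360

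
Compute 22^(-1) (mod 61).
25

Using Extended Euclidean Algorithm:
gcd(22, 61) = 1
Bezout coefficients: 22 × 25 + 61 × -9 = 1
So 22 × 25 ≡ 1 (mod 61)
The inverse is 25 mod 61 = 25
Verification: 22 × 25 = 550 = 9 × 61 + 1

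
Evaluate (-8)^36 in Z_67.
Using repeated squaring. (-8) ≡ 59 (mod 67). 36 = 32 + 4 (binary 100100). Repeated squaring mod 67: 59^1 ≡ 59; 59^2 ≡ 59² = 3481 ≡ 64; 59^4 ≡ 64² = 4096 ≡ 9; 59^8 ≡ 9² = 81 ≡ 14; 59^16 ≡ 14² = 196 ≡ 62; 59^32 ≡ 62² = 3844 ≡ 25. Multiply: (-8)^36 ≡ 59^32 × 59^4 ≡ 25 × 9 (mod 67): 25 × 9 = 225 ≡ 24. So (-8)^36 ≡ 24 (mod 67).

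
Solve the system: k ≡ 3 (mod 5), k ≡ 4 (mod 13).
M = 5 × 13 = 65. M₁ = 13, y₁ ≡ 2 (mod 5). M₂ = 5, y₂ ≡ 8 (mod 13). k = 3×13×2 + 4×5×8 ≡ 43 (mod 65)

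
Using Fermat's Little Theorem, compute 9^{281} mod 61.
9

By Fermat's Little Theorem, a^(p-1) ≡ 1 (mod p) for prime p and gcd(a, p) = 1
Here p = 61, so 9^60 ≡ 1 (mod 61)
We can reduce the exponent: 281 mod 60 = 41
So 9^281 ≡ 9^41 (mod 61)
Computing: 9^41 mod 61 = 9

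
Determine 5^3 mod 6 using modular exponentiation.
3 = 2 + 1 (binary 11). Repeated squaring mod 6: 5^1 ≡ 5; 5^2 ≡ 5² = 25 ≡ 1. Multiply: 5^3 = 5^2 × 5^1 ≡ 1 × 5 (mod 6): 1 × 5 = 5 ≡ 5. So 5^3 ≡ 5 (mod 6).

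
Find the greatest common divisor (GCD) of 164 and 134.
2

Using the Euclidean algorithm:
164 = 1 × 134 + 30
134 = 4 × 30 + 14
30 = 2 × 14 + 2
14 = 7 × 2 + 0

GCD(164, 134) = 2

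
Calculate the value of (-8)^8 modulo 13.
(-8) ≡ 5 (mod 13). 8 = 8 (binary 1000). Repeated squaring mod 13: 5^1 ≡ 5; 5^2 ≡ 5² = 25 ≡ 12; 5^4 ≡ 12² = 144 ≡ 1; 5^8 ≡ 1² = 1 ≡ 1. So (-8)^8 ≡ 1 (mod 13).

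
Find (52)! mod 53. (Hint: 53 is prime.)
By Wilson's theorem, (52)! ≡ -1 ≡ 52 (mod 53)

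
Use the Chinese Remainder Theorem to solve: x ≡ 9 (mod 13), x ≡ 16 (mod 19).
35

Using the Chinese Remainder Theorem:
M = product of moduli = 247
For equation 1: M_1 = 19, 19 ≡ 6 (mod 13), inverse of 19 mod 13 is 11 (check: 6 × 11 = 66 ≡ 1 (mod 13))
For equation 2: M_2 = 13, 13 ≡ 13 (mod 19), inverse of 13 mod 19 is 3 (check: 13 × 3 = 39 ≡ 1 (mod 19))
Combine: x ≡ Σ r_i×M_i×(M_i⁻¹ mod m_i) = 9×19×11 + 16×13×3 = 1881 + 624 = 2505
2505 mod 247 = 35
x ≡ 35 (mod 247)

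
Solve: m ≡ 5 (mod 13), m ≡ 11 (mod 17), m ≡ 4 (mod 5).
M = 13 × 17 × 5 = 1105. M₁ = 85, y₁ ≡ 2 (mod 13). M₂ = 65, y₂ ≡ 11 (mod 17). M₃ = 221, y₃ ≡ 1 (mod 5). m = 5×85×2 + 11×65×11 + 4×221×1 ≡ 759 (mod 1105)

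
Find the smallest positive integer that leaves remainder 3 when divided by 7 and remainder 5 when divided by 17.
M = 7 × 17 = 119. M₁ = 17, y₁ ≡ 5 (mod 7). M₂ = 7, y₂ ≡ 5 (mod 17). r = 3×17×5 + 5×7×5 ≡ 73 (mod 119). The smallest positive such number is 73.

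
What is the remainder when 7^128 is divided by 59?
Using Fermat: 7^{58} ≡ 1 (mod 59). 128 ≡ 12 (mod 58). So 7^{128} ≡ 7^{12} ≡ 9 (mod 59)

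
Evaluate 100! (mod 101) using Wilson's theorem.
By Wilson's theorem, (100)! ≡ -1 ≡ 100 (mod 101)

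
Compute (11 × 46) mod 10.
6

(11 × 46) = 506
506 mod 10 = 6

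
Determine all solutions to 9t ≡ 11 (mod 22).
11

Since gcd(9, 22) = 1 divides 11, a solution exists.
Multiply both sides by the inverse of 9 mod 22:
  9^(-1) mod 22 = 5
  x ≡ 5 × 11 ≡ 55 ≡ 11 (mod 22)
Verification: 9 × 11 = 99 = 4 × 22 + 11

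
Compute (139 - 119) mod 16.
4

(139 - 119) = 20
20 mod 16 = 4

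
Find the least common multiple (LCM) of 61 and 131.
7991

First find GCD(61, 131) using the Euclidean algorithm:
61 = 0 × 131 + 61
131 = 2 × 61 + 9
61 = 6 × 9 + 7
9 = 1 × 7 + 2
7 = 3 × 2 + 1
2 = 2 × 1 + 0
GCD(61, 131) = 1

LCM formula: LCM(a, b) = (a × b) / GCD(a, b)
LCM(61, 131) = (61 × 131) / 1
LCM(61, 131) = 7991 / 1
LCM(61, 131) = 7991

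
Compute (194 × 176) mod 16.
0

(194 × 176) = 34144
34144 mod 16 = 0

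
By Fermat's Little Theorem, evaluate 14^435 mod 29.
By Fermat: 14^{28} ≡ 1 (mod 29). 435 ≡ 15 (mod 28). So 14^{435} ≡ 14^{15} ≡ 15 (mod 29)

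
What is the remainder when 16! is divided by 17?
By Wilson's theorem, (16)! ≡ -1 ≡ 16 (mod 17)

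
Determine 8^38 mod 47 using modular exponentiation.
Using repeated squaring. 38 = 32 + 4 + 2 (binary 100110). Repeated squaring mod 47: 8^1 ≡ 8; 8^2 ≡ 8² = 64 ≡ 17; 8^4 ≡ 17² = 289 ≡ 7; 8^8 ≡ 7² = 49 ≡ 2; 8^16 ≡ 2² = 4 ≡ 4; 8^32 ≡ 4² = 16 ≡ 16. Multiply: 8^38 = 8^32 × 8^4 × 8^2 ≡ 16 × 7 × 17 (mod 47): 16 × 7 = 112 ≡ 18; 18 × 17 = 306 ≡ 24. So 8^38 ≡ 24 (mod 47).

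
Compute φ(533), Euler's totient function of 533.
480

Prime factorization: 533 = 13 × 41
Using the formula φ(n) = n × Π(1 - 1/p) for each prime factor p:
φ(533) = 533 × (1 - 1/13) × (1 - 1/41)
φ(533) = 480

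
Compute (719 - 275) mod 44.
4

(719 - 275) = 444
444 mod 44 = 4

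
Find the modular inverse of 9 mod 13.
9^(-1) ≡ 3 (mod 13). Verification: 9 × 3 = 27 ≡ 1 (mod 13)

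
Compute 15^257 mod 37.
Using Fermat: 15^{36} ≡ 1 (mod 37). 257 ≡ 5 (mod 36). So 15^{257} ≡ 15^{5} ≡ 24 (mod 37)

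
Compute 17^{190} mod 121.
23

Using successive squaring:
Binary expansion of 190: 10111110
Powers of 17 mod 121 (each is the square of the previous):
  17^1 ≡ 17 (mod 121)
  17^2 ≡ 17² = 289 ≡ 47 (mod 121)
  17^4 ≡ 47² = 2209 ≡ 31 (mod 121)
  17^8 ≡ 31² = 961 ≡ 114 (mod 121)
  17^16 ≡ 114² = 12996 ≡ 49 (mod 121)
  17^32 ≡ 49² = 2401 ≡ 102 (mod 121)
  17^64 ≡ 102² = 10404 ≡ 119 (mod 121)
  17^128 ≡ 119² = 14161 ≡ 4 (mod 121)
190 = 128 + 32 + 16 + 8 + 4 + 2, so 17^190 = 17^128 × 17^32 × 17^16 × 17^8 × 17^4 × 17^2 ≡ 4 × 102 × 49 × 114 × 31 × 47 (mod 121)
Multiplying step by step:
  4 × 102 = 408 ≡ 45 (mod 121)
  45 × 49 = 2205 ≡ 27 (mod 121)
  27 × 114 = 3078 ≡ 53 (mod 121)
  53 × 31 = 1643 ≡ 70 (mod 121)
  70 × 47 = 3290 ≡ 23 (mod 121)
Result: 17^190 ≡ 23 (mod 121)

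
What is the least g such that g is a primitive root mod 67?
p - 1 = 66 has prime divisors 2, 3, 11. h is a primitive root mod 67 iff h^(66/q) ≢ 1 (mod 67) for each such q.
h = 2: 2^33 ≡ 66, 2^22 ≡ 37, 2^6 ≡ 64 (mod 67); none is 1, so 2 has order 66 and is a primitive root.
The smallest primitive root mod 67 is g = 2.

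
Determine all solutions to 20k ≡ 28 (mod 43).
10

Since gcd(20, 43) = 1 divides 28, a solution exists.
Multiply both sides by the inverse of 20 mod 43:
  20^(-1) mod 43 = 28
  x ≡ 28 × 28 ≡ 784 ≡ 10 (mod 43)
Verification: 20 × 10 = 200 = 4 × 43 + 28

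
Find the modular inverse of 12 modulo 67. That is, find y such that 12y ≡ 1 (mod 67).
28

Using Extended Euclidean Algorithm:
gcd(12, 67) = 1
Bezout coefficients: 12 × 28 + 67 × -5 = 1
So 12 × 28 ≡ 1 (mod 67)
The inverse is 28 mod 67 = 28
Verification: 12 × 28 = 336 = 5 × 67 + 1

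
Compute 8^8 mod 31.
8 = 8 (binary 1000). Repeated squaring mod 31: 8^1 ≡ 8; 8^2 ≡ 8² = 64 ≡ 2; 8^4 ≡ 2² = 4 ≡ 4; 8^8 ≡ 4² = 16 ≡ 16. So 8^8 ≡ 16 (mod 31).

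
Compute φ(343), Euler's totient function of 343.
294

Prime factorization: 343 = 7^3
Using the formula φ(n) = n × Π(1 - 1/p) for each prime factor p:
φ(343) = 343 × (1 - 1/7)
φ(343) = 294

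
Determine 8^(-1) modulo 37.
8^(-1) ≡ 14 (mod 37). Verification: 8 × 14 = 112 ≡ 1 (mod 37)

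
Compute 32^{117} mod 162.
134

Using successive squaring:
Binary expansion of 117: 1110101
Powers of 32 mod 162 (each is the square of the previous):
  32^1 ≡ 32 (mod 162)
  32^2 ≡ 32² = 1024 ≡ 52 (mod 162)
  32^4 ≡ 52² = 2704 ≡ 112 (mod 162)
  32^8 ≡ 112² = 12544 ≡ 70 (mod 162)
  32^16 ≡ 70² = 4900 ≡ 40 (mod 162)
  32^32 ≡ 40² = 1600 ≡ 142 (mod 162)
  32^64 ≡ 142² = 20164 ≡ 76 (mod 162)
117 = 64 + 32 + 16 + 4 + 1, so 32^117 = 32^64 × 32^32 × 32^16 × 32^4 × 32^1 ≡ 76 × 142 × 40 × 112 × 32 (mod 162)
Multiplying step by step:
  76 × 142 = 10792 ≡ 100 (mod 162)
  100 × 40 = 4000 ≡ 112 (mod 162)
  112 × 112 = 12544 ≡ 70 (mod 162)
  70 × 32 = 2240 ≡ 134 (mod 162)
Result: 32^117 ≡ 134 (mod 162)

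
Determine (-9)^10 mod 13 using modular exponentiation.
(-9) ≡ 4 (mod 13). 10 = 8 + 2 (binary 1010). Repeated squaring mod 13: 4^1 ≡ 4; 4^2 ≡ 4² = 16 ≡ 3; 4^4 ≡ 3² = 9 ≡ 9; 4^8 ≡ 9² = 81 ≡ 3. Multiply: (-9)^10 ≡ 4^8 × 4^2 ≡ 3 × 3 (mod 13): 3 × 3 = 9 ≡ 9. So (-9)^10 ≡ 9 (mod 13).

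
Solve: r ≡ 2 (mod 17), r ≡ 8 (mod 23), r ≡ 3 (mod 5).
M = 17 × 23 × 5 = 1955. M₁ = 115, y₁ ≡ 4 (mod 17). M₂ = 85, y₂ ≡ 13 (mod 23). M₃ = 391, y₃ ≡ 1 (mod 5). r = 2×115×4 + 8×85×13 + 3×391×1 ≡ 1158 (mod 1955)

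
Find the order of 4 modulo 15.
Powers of 4 mod 15: 4^1≡4, 4^2≡1. Order = 2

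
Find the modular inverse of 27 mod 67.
27^(-1) ≡ 5 (mod 67). Verification: 27 × 5 = 135 ≡ 1 (mod 67)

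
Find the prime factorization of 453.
3 × 151

Divide by primes starting from smallest:
453 ÷ 3 = 151
151 ÷ 151 = 1

453 = 3 × 151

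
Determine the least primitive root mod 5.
p - 1 = 4 has prime divisors 2. h is a primitive root mod 5 iff h^(4/q) ≢ 1 (mod 5) for each such q.
h = 2: 2^2 ≡ 4 (mod 5); none is 1, so 2 has order 4 and is a primitive root.
The smallest primitive root mod 5 is g = 2.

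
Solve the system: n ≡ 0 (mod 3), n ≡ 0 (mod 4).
M = 3 × 4 = 12. M₁ = 4, y₁ ≡ 1 (mod 3). M₂ = 3, y₂ ≡ 3 (mod 4). n = 0×4×1 + 0×3×3 ≡ 0 (mod 12)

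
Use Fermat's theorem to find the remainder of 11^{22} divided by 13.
10

By Fermat's Little Theorem, a^(p-1) ≡ 1 (mod p) for prime p and gcd(a, p) = 1
Here p = 13, so 11^12 ≡ 1 (mod 13)
We can reduce the exponent: 22 mod 12 = 10
So 11^22 ≡ 11^10 (mod 13)
Computing: 11^10 mod 13 = 10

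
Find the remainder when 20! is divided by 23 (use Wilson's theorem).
(22)! = (20)! × (21) × (22) ≡ -1 (mod 23). So (20)! ≡ -1 × [(22)(21)]^(-1) ≡ 11 (mod 23)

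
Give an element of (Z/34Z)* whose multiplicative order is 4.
13 has order 4 mod 34 since 13^{4} ≡ 1 (mod 34) and no smaller power works.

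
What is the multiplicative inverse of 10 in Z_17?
10^(-1) ≡ 12 (mod 17). Verification: 10 × 12 = 120 ≡ 1 (mod 17)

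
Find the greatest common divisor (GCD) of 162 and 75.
3

Using the Euclidean algorithm:
162 = 2 × 75 + 12
75 = 6 × 12 + 3
12 = 4 × 3 + 0

GCD(162, 75) = 3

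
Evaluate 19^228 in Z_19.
Using repeated squaring. 19 ≡ 0 (mod 19). 228 = 128 + 64 + 32 + 4 (binary 11100100). Repeated squaring mod 19: 0^1 ≡ 0; 0^2 ≡ 0² = 0 ≡ 0; 0^4 ≡ 0² = 0 ≡ 0; 0^8 ≡ 0² = 0 ≡ 0; 0^16 ≡ 0² = 0 ≡ 0; 0^32 ≡ 0² = 0 ≡ 0; 0^64 ≡ 0² = 0 ≡ 0; 0^128 ≡ 0² = 0 ≡ 0. Multiply: 19^228 ≡ 0^128 × 0^64 × 0^32 × 0^4 ≡ 0 × 0 × 0 × 0 (mod 19): 0 × 0 = 0 ≡ 0; 0 × 0 = 0 ≡ 0; 0 × 0 = 0 ≡ 0. So 19^228 ≡ 0 (mod 19).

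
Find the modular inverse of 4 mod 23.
4^(-1) ≡ 6 (mod 23). Verification: 4 × 6 = 24 ≡ 1 (mod 23)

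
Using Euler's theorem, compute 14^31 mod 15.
By Euler: 14^{8} ≡ 1 (mod 15) since gcd(14, 15) = 1. 31 = 3×8 + 7. So 14^{31} ≡ 14^{7} ≡ 14 (mod 15)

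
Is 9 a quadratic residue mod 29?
By Euler's criterion: 9^{14} ≡ 1 (mod 29). Since this equals 1, 9 is a QR.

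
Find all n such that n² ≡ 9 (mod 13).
The square roots of 9 mod 13 are 3 and 10. Verify: 3² = 9 ≡ 9 (mod 13)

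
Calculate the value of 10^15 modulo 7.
Using Fermat: 10^{6} ≡ 1 (mod 7). 15 ≡ 3 (mod 6). So 10^{15} ≡ 10^{3} ≡ 6 (mod 7)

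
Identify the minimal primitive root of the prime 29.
p - 1 = 28 has prime divisors 2, 7. h is a primitive root mod 29 iff h^(28/q) ≢ 1 (mod 29) for each such q.
h = 2: 2^14 ≡ 28, 2^4 ≡ 16 (mod 29); none is 1, so 2 has order 28 and is a primitive root.
The smallest primitive root mod 29 is g = 2.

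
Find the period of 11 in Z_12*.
Powers of 11 mod 12: 11^1≡11, 11^2≡1. Order = 2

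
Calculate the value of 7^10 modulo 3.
7 ≡ 1 (mod 3). 10 = 8 + 2 (binary 1010). Repeated squaring mod 3: 1^1 ≡ 1; 1^2 ≡ 1² = 1 ≡ 1; 1^4 ≡ 1² = 1 ≡ 1; 1^8 ≡ 1² = 1 ≡ 1. Multiply: 7^10 ≡ 1^8 × 1^2 ≡ 1 × 1 (mod 3): 1 × 1 = 1 ≡ 1. So 7^10 ≡ 1 (mod 3).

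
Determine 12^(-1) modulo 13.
12^(-1) ≡ 12 (mod 13). Verification: 12 × 12 = 144 ≡ 1 (mod 13)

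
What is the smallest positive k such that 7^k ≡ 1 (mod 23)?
Powers of 7 mod 23: 7^1≡7, 7^2≡3, 7^3≡21, 7^4≡9, 7^5≡17, 7^6≡4, 7^7≡5, 7^8≡12, 7^9≡15, 7^10≡13, 7^11≡22, 7^12≡16, 7^13≡20, 7^14≡2, 7^15≡14, 7^16≡6, 7^17≡19, 7^18≡18, 7^19≡11, 7^20≡8, 7^21≡10, 7^22≡1. Order = 22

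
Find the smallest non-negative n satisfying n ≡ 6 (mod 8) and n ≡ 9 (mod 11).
M = 8 × 11 = 88. M₁ = 11, y₁ ≡ 3 (mod 8). M₂ = 8, y₂ ≡ 7 (mod 11). n = 6×11×3 + 9×8×7 ≡ 86 (mod 88)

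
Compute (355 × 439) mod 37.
1

(355 × 439) = 155845
155845 mod 37 = 1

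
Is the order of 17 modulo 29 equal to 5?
No, the actual order is 4, not 5.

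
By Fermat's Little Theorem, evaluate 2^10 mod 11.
By Fermat's Little Theorem, 2^{10} ≡ 1 (mod 11) since 11 is prime and gcd(2, 11) = 1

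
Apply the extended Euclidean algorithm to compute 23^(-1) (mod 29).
Extended GCD: 23(-5) + 29(4) = 1. So 23^(-1) ≡ 24 ≡ 24 (mod 29). Verify: 23 × 24 = 552 ≡ 1 (mod 29)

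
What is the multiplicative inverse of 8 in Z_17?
8^(-1) ≡ 15 (mod 17). Verification: 8 × 15 = 120 ≡ 1 (mod 17)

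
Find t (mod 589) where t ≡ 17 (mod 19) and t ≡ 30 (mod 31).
M = 19 × 31 = 589. M₁ = 31, y₁ ≡ 8 (mod 19). M₂ = 19, y₂ ≡ 18 (mod 31). t = 17×31×8 + 30×19×18 ≡ 340 (mod 589)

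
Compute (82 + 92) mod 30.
24

(82 + 92) = 174
174 mod 30 = 24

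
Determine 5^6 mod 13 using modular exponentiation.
6 = 4 + 2 (binary 110). Repeated squaring mod 13: 5^1 ≡ 5; 5^2 ≡ 5² = 25 ≡ 12; 5^4 ≡ 12² = 144 ≡ 1. Multiply: 5^6 = 5^4 × 5^2 ≡ 1 × 12 (mod 13): 1 × 12 = 12 ≡ 12. So 5^6 ≡ 12 (mod 13).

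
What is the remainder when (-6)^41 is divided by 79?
Using repeated squaring. (-6) ≡ 73 (mod 79). 41 = 32 + 8 + 1 (binary 101001). Repeated squaring mod 79: 73^1 ≡ 73; 73^2 ≡ 73² = 5329 ≡ 36; 73^4 ≡ 36² = 1296 ≡ 32; 73^8 ≡ 32² = 1024 ≡ 76; 73^16 ≡ 76² = 5776 ≡ 9; 73^32 ≡ 9² = 81 ≡ 2. Multiply: (-6)^41 ≡ 73^32 × 73^8 × 73^1 ≡ 2 × 76 × 73 (mod 79): 2 × 76 = 152 ≡ 73; 73 × 73 = 5329 ≡ 36. So (-6)^41 ≡ 36 (mod 79).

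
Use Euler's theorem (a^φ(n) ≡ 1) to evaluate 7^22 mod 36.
By Euler: 7^{12} ≡ 1 (mod 36) since gcd(7, 36) = 1. 22 = 1×12 + 10. So 7^{22} ≡ 7^{10} ≡ 25 (mod 36)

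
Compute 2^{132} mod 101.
68

Using successive squaring:
Binary expansion of 132: 10000100
Powers of 2 mod 101 (each is the square of the previous):
  2^1 ≡ 2 (mod 101)
  2^2 ≡ 2² = 4 ≡ 4 (mod 101)
  2^4 ≡ 4² = 16 ≡ 16 (mod 101)
  2^8 ≡ 16² = 256 ≡ 54 (mod 101)
  2^16 ≡ 54² = 2916 ≡ 88 (mod 101)
  2^32 ≡ 88² = 7744 ≡ 68 (mod 101)
  2^64 ≡ 68² = 4624 ≡ 79 (mod 101)
  2^128 ≡ 79² = 6241 ≡ 80 (mod 101)
132 = 128 + 4, so 2^132 = 2^128 × 2^4 ≡ 80 × 16 (mod 101)
Multiplying step by step:
  80 × 16 = 1280 ≡ 68 (mod 101)
Result: 2^132 ≡ 68 (mod 101)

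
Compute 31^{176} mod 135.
106

Using successive squaring:
Binary expansion of 176: 10110000
Powers of 31 mod 135 (each is the square of the previous):
  31^1 ≡ 31 (mod 135)
  31^2 ≡ 31² = 961 ≡ 16 (mod 135)
  31^4 ≡ 16² = 256 ≡ 121 (mod 135)
  31^8 ≡ 121² = 14641 ≡ 61 (mod 135)
  31^16 ≡ 61² = 3721 ≡ 76 (mod 135)
  31^32 ≡ 76² = 5776 ≡ 106 (mod 135)
  31^64 ≡ 106² = 11236 ≡ 31 (mod 135)
  31^128 ≡ 31² = 961 ≡ 16 (mod 135)
176 = 128 + 32 + 16, so 31^176 = 31^128 × 31^32 × 31^16 ≡ 16 × 106 × 76 (mod 135)
Multiplying step by step:
  16 × 106 = 1696 ≡ 76 (mod 135)
  76 × 76 = 5776 ≡ 106 (mod 135)
Result: 31^176 ≡ 106 (mod 135)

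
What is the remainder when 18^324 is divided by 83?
Using Fermat: 18^{82} ≡ 1 (mod 83). 324 ≡ 78 (mod 82). So 18^{324} ≡ 18^{78} ≡ 48 (mod 83)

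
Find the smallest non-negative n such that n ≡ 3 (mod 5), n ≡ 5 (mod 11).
38

Using the Chinese Remainder Theorem:
M = product of moduli = 55
For equation 1: M_1 = 11, 11 ≡ 1 (mod 5), inverse of 11 mod 5 is 1 (check: 1 × 1 = 1 ≡ 1 (mod 5))
For equation 2: M_2 = 5, 5 ≡ 5 (mod 11), inverse of 5 mod 11 is 9 (check: 5 × 9 = 45 ≡ 1 (mod 11))
Combine: n ≡ Σ r_i×M_i×(M_i⁻¹ mod m_i) = 3×11×1 + 5×5×9 = 33 + 225 = 258
258 mod 55 = 38
n ≡ 38 (mod 55)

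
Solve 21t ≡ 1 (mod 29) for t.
21^(-1) ≡ 18 (mod 29). Verification: 21 × 18 = 378 ≡ 1 (mod 29)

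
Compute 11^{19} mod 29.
15

Using successive squaring:
Binary expansion of 19: 10011
Powers of 11 mod 29 (each is the square of the previous):
  11^1 ≡ 11 (mod 29)
  11^2 ≡ 11² = 121 ≡ 5 (mod 29)
  11^4 ≡ 5² = 25 ≡ 25 (mod 29)
  11^8 ≡ 25² = 625 ≡ 16 (mod 29)
  11^16 ≡ 16² = 256 ≡ 24 (mod 29)
19 = 16 + 2 + 1, so 11^19 = 11^16 × 11^2 × 11^1 ≡ 24 × 5 × 11 (mod 29)
Multiplying step by step:
  24 × 5 = 120 ≡ 4 (mod 29)
  4 × 11 = 44 ≡ 15 (mod 29)
Result: 11^19 ≡ 15 (mod 29)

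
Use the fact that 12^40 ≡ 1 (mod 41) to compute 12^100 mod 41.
By Fermat: 12^{40} ≡ 1 (mod 41). 100 = 2×40 + 20. So 12^{100} ≡ 12^{20} ≡ 40 (mod 41)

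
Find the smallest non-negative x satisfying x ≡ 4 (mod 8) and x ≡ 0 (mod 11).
M = 8 × 11 = 88. M₁ = 11, y₁ ≡ 3 (mod 8). M₂ = 8, y₂ ≡ 7 (mod 11). x = 4×11×3 + 0×8×7 ≡ 44 (mod 88)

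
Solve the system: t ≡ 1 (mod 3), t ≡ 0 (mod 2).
M = 3 × 2 = 6. M₁ = 2, y₁ ≡ 2 (mod 3). M₂ = 3, y₂ ≡ 1 (mod 2). t = 1×2×2 + 0×3×1 ≡ 4 (mod 6)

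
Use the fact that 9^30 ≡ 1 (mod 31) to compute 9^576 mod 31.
By Fermat: 9^{30} ≡ 1 (mod 31). 576 ≡ 6 (mod 30). So 9^{576} ≡ 9^{6} ≡ 8 (mod 31)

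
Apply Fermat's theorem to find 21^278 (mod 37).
By Fermat: 21^{36} ≡ 1 (mod 37). 278 = 7×36 + 26. So 21^{278} ≡ 21^{26} ≡ 7 (mod 37)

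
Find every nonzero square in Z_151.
QRs mod 151: {1, 2, 4, 5, 8, 9, 10, 11, 16, 17, 18, 19, 20, 21, 22, 25, 29, 31, 32, 34, 36, 37, 38, 39, 40, 42, 43, 44, 45, 47, 49, 50, 55, 58, 59, 62, 64, 68, 69, 72, 74, 76, 78, 80, 81, 84, 85, 86, 88, 90, 91, 94, 95, 97, 98, 99, 100, 103, 105, 110, 116, 118, 121, 123, 124, 125, 127, 128, 136, 137, 138, 139, 144, 145, 148}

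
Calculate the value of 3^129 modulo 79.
Using Fermat: 3^{78} ≡ 1 (mod 79). 129 ≡ 51 (mod 78). So 3^{129} ≡ 3^{51} ≡ 71 (mod 79)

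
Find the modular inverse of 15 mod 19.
15^(-1) ≡ 14 (mod 19). Verification: 15 × 14 = 210 ≡ 1 (mod 19)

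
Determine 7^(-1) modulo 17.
7^(-1) ≡ 5 (mod 17). Verification: 7 × 5 = 35 ≡ 1 (mod 17)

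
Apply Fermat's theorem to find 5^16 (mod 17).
By Fermat's Little Theorem, 5^{16} ≡ 1 (mod 17) since 17 is prime and gcd(5, 17) = 1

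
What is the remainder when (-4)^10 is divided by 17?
(-4) ≡ 13 (mod 17). 10 = 8 + 2 (binary 1010). Repeated squaring mod 17: 13^1 ≡ 13; 13^2 ≡ 13² = 169 ≡ 16; 13^4 ≡ 16² = 256 ≡ 1; 13^8 ≡ 1² = 1 ≡ 1. Multiply: (-4)^10 ≡ 13^8 × 13^2 ≡ 1 × 16 (mod 17): 1 × 16 = 16 ≡ 16. So (-4)^10 ≡ 16 (mod 17).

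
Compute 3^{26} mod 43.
15

Using successive squaring:
Binary expansion of 26: 11010
Powers of 3 mod 43 (each is the square of the previous):
  3^1 ≡ 3 (mod 43)
  3^2 ≡ 3² = 9 ≡ 9 (mod 43)
  3^4 ≡ 9² = 81 ≡ 38 (mod 43)
  3^8 ≡ 38² = 1444 ≡ 25 (mod 43)
  3^16 ≡ 25² = 625 ≡ 23 (mod 43)
26 = 16 + 8 + 2, so 3^26 = 3^16 × 3^8 × 3^2 ≡ 23 × 25 × 9 (mod 43)
Multiplying step by step:
  23 × 25 = 575 ≡ 16 (mod 43)
  16 × 9 = 144 ≡ 15 (mod 43)
Result: 3^26 ≡ 15 (mod 43)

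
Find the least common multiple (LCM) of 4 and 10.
20

First find GCD(4, 10) using the Euclidean algorithm:
4 = 0 × 10 + 4
10 = 2 × 4 + 2
4 = 2 × 2 + 0
GCD(4, 10) = 2

LCM formula: LCM(a, b) = (a × b) / GCD(a, b)
LCM(4, 10) = (4 × 10) / 2
LCM(4, 10) = 40 / 2
LCM(4, 10) = 20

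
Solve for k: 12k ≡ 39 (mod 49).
40

Since gcd(12, 49) = 1 divides 39, a solution exists.
Multiply both sides by the inverse of 12 mod 49:
  12^(-1) mod 49 = 45
  x ≡ 45 × 39 ≡ 1755 ≡ 40 (mod 49)
Verification: 12 × 40 = 480 = 9 × 49 + 39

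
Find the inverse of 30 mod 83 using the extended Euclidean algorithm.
Extended GCD: 30(36) + 83(-13) = 1. So 30^(-1) ≡ 36 ≡ 36 (mod 83). Verify: 30 × 36 = 1080 ≡ 1 (mod 83)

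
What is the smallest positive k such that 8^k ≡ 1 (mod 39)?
Powers of 8 mod 39: 8^1≡8, 8^2≡25, 8^3≡5, 8^4≡1. Order = 4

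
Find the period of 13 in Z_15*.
Powers of 13 mod 15: 13^1≡13, 13^2≡4, 13^3≡7, 13^4≡1. Order = 4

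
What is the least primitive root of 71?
7

A primitive root g modulo p has order p-1 = 70
Prime divisors of 70: [2, 5, 7]
g is a primitive root iff g^(70/q) ≢ 1 (mod 71) for each prime divisor q
Testing small values:
  g = 2: 2^35 ≡ 1, 2^14 ≡ 54, 2^10 ≡ 30 (mod 71) → 2^35 ≡ 1, not primitive root
  g = 3: 3^35 ≡ 1, 3^14 ≡ 54, 3^10 ≡ 48 (mod 71) → 3^35 ≡ 1, not primitive root
  g = 4: 4^35 ≡ 1, 4^14 ≡ 5, 4^10 ≡ 48 (mod 71) → 4^35 ≡ 1, not primitive root
  g = 5: 5^35 ≡ 1, 5^14 ≡ 57, 5^10 ≡ 1 (mod 71) → 5^35 ≡ 1, not primitive root
  g = 6: 6^35 ≡ 1, 6^14 ≡ 5, 6^10 ≡ 20 (mod 71) → 6^35 ≡ 1, not primitive root
  g = 7: 7^35 ≡ 70, 7^14 ≡ 54, 7^10 ≡ 45 (mod 71) → none is 1, primitive root!
The smallest primitive root is 7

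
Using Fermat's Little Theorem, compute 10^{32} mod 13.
9

By Fermat's Little Theorem, a^(p-1) ≡ 1 (mod p) for prime p and gcd(a, p) = 1
Here p = 13, so 10^12 ≡ 1 (mod 13)
We can reduce the exponent: 32 mod 12 = 8
So 10^32 ≡ 10^8 (mod 13)
Computing: 10^8 mod 13 = 9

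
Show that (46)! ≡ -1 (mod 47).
(46)! mod 47 = 46. Since this equals -1 (mod 47), Wilson confirms 47 is prime.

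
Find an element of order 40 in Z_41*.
6 has order 40 mod 41 since 6^{40} ≡ 1 (mod 41) and no smaller power works.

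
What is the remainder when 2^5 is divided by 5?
5 = 4 + 1 (binary 101). Repeated squaring mod 5: 2^1 ≡ 2; 2^2 ≡ 2² = 4 ≡ 4; 2^4 ≡ 4² = 16 ≡ 1. Multiply: 2^5 = 2^4 × 2^1 ≡ 1 × 2 (mod 5): 1 × 2 = 2 ≡ 2. So 2^5 ≡ 2 (mod 5).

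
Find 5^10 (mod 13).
10 = 8 + 2 (binary 1010). Repeated squaring mod 13: 5^1 ≡ 5; 5^2 ≡ 5² = 25 ≡ 12; 5^4 ≡ 12² = 144 ≡ 1; 5^8 ≡ 1² = 1 ≡ 1. Multiply: 5^10 = 5^8 × 5^2 ≡ 1 × 12 (mod 13): 1 × 12 = 12 ≡ 12. So 5^10 ≡ 12 (mod 13).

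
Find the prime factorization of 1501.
19 × 79

Divide by primes starting from smallest:
1501 ÷ 19 = 79
79 ÷ 79 = 1

1501 = 19 × 79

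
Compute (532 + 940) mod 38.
28

(532 + 940) = 1472
1472 mod 38 = 28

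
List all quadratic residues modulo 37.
QRs mod 37: {1, 3, 4, 7, 9, 10, 11, 12, 16, 21, 25, 26, 27, 28, 30, 33, 34, 36}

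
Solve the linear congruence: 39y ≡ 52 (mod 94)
64

Since gcd(39, 94) = 1 divides 52, a solution exists.
Multiply both sides by the inverse of 39 mod 94:
  39^(-1) mod 94 = 41
  x ≡ 41 × 52 ≡ 2132 ≡ 64 (mod 94)
Verification: 39 × 64 = 2496 = 26 × 94 + 52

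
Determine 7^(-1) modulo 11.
7^(-1) ≡ 8 (mod 11). Verification: 7 × 8 = 56 ≡ 1 (mod 11)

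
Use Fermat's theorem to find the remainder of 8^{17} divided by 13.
8

By Fermat's Little Theorem, a^(p-1) ≡ 1 (mod p) for prime p and gcd(a, p) = 1
Here p = 13, so 8^12 ≡ 1 (mod 13)
We can reduce the exponent: 17 mod 12 = 5
So 8^17 ≡ 8^5 (mod 13)
Computing: 8^5 mod 13 = 8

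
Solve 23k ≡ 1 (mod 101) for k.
22

Using Extended Euclidean Algorithm:
gcd(23, 101) = 1
Bezout coefficients: 23 × 22 + 101 × -5 = 1
So 23 × 22 ≡ 1 (mod 101)
The inverse is 22 mod 101 = 22
Verification: 23 × 22 = 506 = 5 × 101 + 1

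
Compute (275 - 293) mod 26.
8

(275 - 293) = -18
-18 mod 26 = 8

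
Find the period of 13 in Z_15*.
Powers of 13 mod 15: 13^1≡13, 13^2≡4, 13^3≡7, 13^4≡1. Order = 4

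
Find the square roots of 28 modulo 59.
The square roots of 28 mod 59 are 21 and 38. Verify: 21² = 441 ≡ 28 (mod 59)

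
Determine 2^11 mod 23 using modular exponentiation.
Using repeated squaring. 11 = 8 + 2 + 1 (binary 1011). Repeated squaring mod 23: 2^1 ≡ 2; 2^2 ≡ 2² = 4 ≡ 4; 2^4 ≡ 4² = 16 ≡ 16; 2^8 ≡ 16² = 256 ≡ 3. Multiply: 2^11 = 2^8 × 2^2 × 2^1 ≡ 3 × 4 × 2 (mod 23): 3 × 4 = 12 ≡ 12; 12 × 2 = 24 ≡ 1. So 2^11 ≡ 1 (mod 23).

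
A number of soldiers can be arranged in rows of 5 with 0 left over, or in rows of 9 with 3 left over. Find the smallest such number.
M = 5 × 9 = 45. M₁ = 9, y₁ ≡ 4 (mod 5). M₂ = 5, y₂ ≡ 2 (mod 9). y = 0×9×4 + 3×5×2 ≡ 30 (mod 45). The smallest positive such number is 30.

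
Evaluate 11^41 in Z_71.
Using repeated squaring. 41 = 32 + 8 + 1 (binary 101001). Repeated squaring mod 71: 11^1 ≡ 11; 11^2 ≡ 11² = 121 ≡ 50; 11^4 ≡ 50² = 2500 ≡ 15; 11^8 ≡ 15² = 225 ≡ 12; 11^16 ≡ 12² = 144 ≡ 2; 11^32 ≡ 2² = 4 ≡ 4. Multiply: 11^41 = 11^32 × 11^8 × 11^1 ≡ 4 × 12 × 11 (mod 71): 4 × 12 = 48 ≡ 48; 48 × 11 = 528 ≡ 31. So 11^41 ≡ 31 (mod 71).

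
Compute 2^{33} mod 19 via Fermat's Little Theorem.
12

By Fermat's Little Theorem, a^(p-1) ≡ 1 (mod p) for prime p and gcd(a, p) = 1
Here p = 19, so 2^18 ≡ 1 (mod 19)
We can reduce the exponent: 33 mod 18 = 15
So 2^33 ≡ 2^15 (mod 19)
Computing: 2^15 mod 19 = 12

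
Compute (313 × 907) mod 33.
25

(313 × 907) = 283891
283891 mod 33 = 25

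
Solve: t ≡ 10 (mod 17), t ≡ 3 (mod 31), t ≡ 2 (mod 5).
M = 17 × 31 × 5 = 2635. M₁ = 155, y₁ ≡ 9 (mod 17). M₂ = 85, y₂ ≡ 27 (mod 31). M₃ = 527, y₃ ≡ 3 (mod 5). t = 10×155×9 + 3×85×27 + 2×527×3 ≡ 282 (mod 2635)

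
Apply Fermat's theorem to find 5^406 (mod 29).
By Fermat: 5^{28} ≡ 1 (mod 29). 406 ≡ 14 (mod 28). So 5^{406} ≡ 5^{14} ≡ 1 (mod 29)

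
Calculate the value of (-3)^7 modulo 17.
(-3) ≡ 14 (mod 17). 7 = 4 + 2 + 1 (binary 111). Repeated squaring mod 17: 14^1 ≡ 14; 14^2 ≡ 14² = 196 ≡ 9; 14^4 ≡ 9² = 81 ≡ 13. Multiply: (-3)^7 ≡ 14^4 × 14^2 × 14^1 ≡ 13 × 9 × 14 (mod 17): 13 × 9 = 117 ≡ 15; 15 × 14 = 210 ≡ 6. So (-3)^7 ≡ 6 (mod 17).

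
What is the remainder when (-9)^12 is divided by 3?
Using repeated squaring. (-9) ≡ 0 (mod 3). 12 = 8 + 4 (binary 1100). Repeated squaring mod 3: 0^1 ≡ 0; 0^2 ≡ 0² = 0 ≡ 0; 0^4 ≡ 0² = 0 ≡ 0; 0^8 ≡ 0² = 0 ≡ 0. Multiply: (-9)^12 ≡ 0^8 × 0^4 ≡ 0 × 0 (mod 3): 0 × 0 = 0 ≡ 0. So (-9)^12 ≡ 0 (mod 3).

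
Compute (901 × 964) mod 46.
38

(901 × 964) = 868564
868564 mod 46 = 38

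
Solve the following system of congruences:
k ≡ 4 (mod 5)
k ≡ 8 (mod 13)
34

Using the Chinese Remainder Theorem:
M = product of moduli = 65
For equation 1: M_1 = 13, 13 ≡ 3 (mod 5), inverse of 13 mod 5 is 2 (check: 3 × 2 = 6 ≡ 1 (mod 5))
For equation 2: M_2 = 5, 5 ≡ 5 (mod 13), inverse of 5 mod 13 is 8 (check: 5 × 8 = 40 ≡ 1 (mod 13))
Combine: k ≡ Σ r_i×M_i×(M_i⁻¹ mod m_i) = 4×13×2 + 8×5×8 = 104 + 320 = 424
424 mod 65 = 34
k ≡ 34 (mod 65)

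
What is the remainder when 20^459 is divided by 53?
Using Fermat: 20^{52} ≡ 1 (mod 53). 459 ≡ 43 (mod 52). So 20^{459} ≡ 20^{43} ≡ 51 (mod 53)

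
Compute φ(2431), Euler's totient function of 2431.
1920

Prime factorization: 2431 = 11 × 13 × 17
Using the formula φ(n) = n × Π(1 - 1/p) for each prime factor p:
φ(2431) = 2431 × (1 - 1/11) × (1 - 1/13) × (1 - 1/17)
φ(2431) = 1920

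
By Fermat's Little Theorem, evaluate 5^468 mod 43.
By Fermat: 5^{42} ≡ 1 (mod 43). 468 ≡ 6 (mod 42). So 5^{468} ≡ 5^{6} ≡ 16 (mod 43)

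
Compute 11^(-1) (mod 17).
14

Using Extended Euclidean Algorithm:
gcd(11, 17) = 1
Bezout coefficients: 11 × -3 + 17 × 2 = 1
So 11 × -3 ≡ 1 (mod 17)
The inverse is -3 mod 17 = 14
Verification: 11 × 14 = 154 = 9 × 17 + 1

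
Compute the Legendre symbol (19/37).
(19/37) = 19^{18} mod 37 = -1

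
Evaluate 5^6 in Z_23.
6 = 4 + 2 (binary 110). Repeated squaring mod 23: 5^1 ≡ 5; 5^2 ≡ 5² = 25 ≡ 2; 5^4 ≡ 2² = 4 ≡ 4. Multiply: 5^6 = 5^4 × 5^2 ≡ 4 × 2 (mod 23): 4 × 2 = 8 ≡ 8. So 5^6 ≡ 8 (mod 23).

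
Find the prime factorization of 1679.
23 × 73

Divide by primes starting from smallest:
1679 ÷ 23 = 73
73 ÷ 73 = 1

1679 = 23 × 73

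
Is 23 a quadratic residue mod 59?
By Euler's criterion: 23^{29} ≡ 58 (mod 59). Since this equals -1 (≡ 58), 23 is not a QR.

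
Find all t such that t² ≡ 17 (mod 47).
The square roots of 17 mod 47 are 8 and 39. Verify: 8² = 64 ≡ 17 (mod 47)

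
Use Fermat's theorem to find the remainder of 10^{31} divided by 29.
14

By Fermat's Little Theorem, a^(p-1) ≡ 1 (mod p) for prime p and gcd(a, p) = 1
Here p = 29, so 10^28 ≡ 1 (mod 29)
We can reduce the exponent: 31 mod 28 = 3
So 10^31 ≡ 10^3 (mod 29)
Computing: 10^3 mod 29 = 14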